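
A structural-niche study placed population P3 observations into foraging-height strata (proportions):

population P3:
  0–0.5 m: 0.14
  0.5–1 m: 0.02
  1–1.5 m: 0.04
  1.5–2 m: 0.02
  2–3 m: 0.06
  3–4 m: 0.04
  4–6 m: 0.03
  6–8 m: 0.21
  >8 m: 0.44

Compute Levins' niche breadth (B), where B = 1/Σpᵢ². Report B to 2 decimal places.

3.76

Σpᵢ² = 0.14² + 0.02² + 0.04² + 0.02² + 0.06² + 0.04² + 0.03² + 0.21² + 0.44² = 0.0196 + 0.0004 + 0.0016 + 0.0004 + 0.0036 + 0.0016 + 0.0009 + 0.0441 + 0.1936 = 0.2658
B = 1 / 0.2658 = 3.7622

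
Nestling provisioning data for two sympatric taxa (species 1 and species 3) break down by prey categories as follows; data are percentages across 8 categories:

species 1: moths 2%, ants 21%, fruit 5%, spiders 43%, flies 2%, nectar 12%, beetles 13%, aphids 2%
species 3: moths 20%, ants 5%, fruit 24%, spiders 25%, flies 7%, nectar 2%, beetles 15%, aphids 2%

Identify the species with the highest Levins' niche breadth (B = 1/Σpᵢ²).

Convert percentages to proportions (divide by 100).
Σp_1ᵢ² = 0.02² + 0.21² + 0.05² + 0.43² + 0.02² + 0.12² + 0.13² + 0.02² = 0.0004 + 0.0441 + 0.0025 + 0.1849 + 0.0004 + 0.0144 + 0.0169 + 0.0004 = 0.2640
B_1 = 1 / 0.2640 = 3.7879
Σp_3ᵢ² = 0.20² + 0.05² + 0.24² + 0.25² + 0.07² + 0.02² + 0.15² + 0.02² = 0.0400 + 0.0025 + 0.0576 + 0.0625 + 0.0049 + 0.0004 + 0.0225 + 0.0004 = 0.1908
B_3 = 1 / 0.1908 = 5.2411
Highest B → broadest niche (most generalist): species 3 (B = 5.24).

species 3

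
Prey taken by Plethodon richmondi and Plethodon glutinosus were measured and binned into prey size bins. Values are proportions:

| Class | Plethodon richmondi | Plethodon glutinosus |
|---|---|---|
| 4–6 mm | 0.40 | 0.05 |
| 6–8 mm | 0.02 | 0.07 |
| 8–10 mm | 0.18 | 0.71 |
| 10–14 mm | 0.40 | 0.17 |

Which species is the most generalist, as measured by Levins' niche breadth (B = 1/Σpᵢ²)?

Plethodon richmondi

Σp_richᵢ² = 0.40² + 0.02² + 0.18² + 0.40² = 0.1600 + 0.0004 + 0.0324 + 0.1600 = 0.3528
B_rich = 1 / 0.3528 = 2.8345
Σp_glutᵢ² = 0.05² + 0.07² + 0.71² + 0.17² = 0.0025 + 0.0049 + 0.5041 + 0.0289 = 0.5404
B_glut = 1 / 0.5404 = 1.8505
Highest B → broadest niche (most generalist): Plethodon richmondi (B = 2.83).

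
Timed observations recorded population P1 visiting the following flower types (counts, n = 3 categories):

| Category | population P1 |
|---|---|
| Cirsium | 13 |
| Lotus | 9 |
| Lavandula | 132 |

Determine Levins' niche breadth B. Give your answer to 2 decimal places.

1.34

Proportions for population P1 (n=154): 13/154=0.0844, 9/154=0.0584, 132/154=0.8571
Σpᵢ² = 0.0844² + 0.0584² + 0.8571² = 0.007123 + 0.003411 + 0.734620 = 0.745154
B = 1 / 0.745154 = 1.3420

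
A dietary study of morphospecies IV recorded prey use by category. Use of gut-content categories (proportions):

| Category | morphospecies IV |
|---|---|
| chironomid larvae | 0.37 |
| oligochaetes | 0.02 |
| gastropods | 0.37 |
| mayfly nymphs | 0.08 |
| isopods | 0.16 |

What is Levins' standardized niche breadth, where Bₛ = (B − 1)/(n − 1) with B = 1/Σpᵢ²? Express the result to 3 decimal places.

Σpᵢ² = 0.37² + 0.02² + 0.37² + 0.08² + 0.16² = 0.1369 + 0.0004 + 0.1369 + 0.0064 + 0.0256 = 0.3062
B = 1 / 0.3062 = 3.26584
Bₛ = (B − 1)/(n − 1) = (3.26584 − 1)/(5 − 1) = 2.26584/4 = 0.56646

0.566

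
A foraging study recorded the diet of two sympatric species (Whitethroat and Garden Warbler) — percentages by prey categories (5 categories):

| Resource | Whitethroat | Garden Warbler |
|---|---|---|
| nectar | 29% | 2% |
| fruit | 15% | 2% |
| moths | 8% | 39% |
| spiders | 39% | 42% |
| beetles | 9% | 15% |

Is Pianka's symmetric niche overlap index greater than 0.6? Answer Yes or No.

Convert percentages to proportions (divide by 100).
Σ p₁ᵢp₂ᵢ = 0.0058 + 0.0030 + 0.0312 + 0.1638 + 0.0135 = 0.2173
Σp_1ᵢ² = 0.29² + 0.15² + 0.08² + 0.39² + 0.09² = 0.0841 + 0.0225 + 0.0064 + 0.1521 + 0.0081 = 0.2732
Σp_2ᵢ² = 0.02² + 0.02² + 0.39² + 0.42² + 0.15² = 0.0004 + 0.0004 + 0.1521 + 0.1764 + 0.0225 = 0.3518
O = 0.2173 / √(0.2732 × 0.3518) = 0.2173 / 0.31002 = 0.7009
O = 0.7009 > 0.6 → Yes.

Yes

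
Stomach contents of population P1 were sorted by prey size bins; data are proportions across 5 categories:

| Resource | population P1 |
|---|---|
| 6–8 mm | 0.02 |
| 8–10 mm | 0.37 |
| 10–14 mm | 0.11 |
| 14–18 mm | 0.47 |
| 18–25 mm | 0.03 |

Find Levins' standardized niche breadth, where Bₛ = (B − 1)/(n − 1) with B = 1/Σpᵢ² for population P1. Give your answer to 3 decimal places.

0.423

Σpᵢ² = 0.02² + 0.37² + 0.11² + 0.47² + 0.03² = 0.0004 + 0.1369 + 0.0121 + 0.2209 + 0.0009 = 0.3712
B = 1 / 0.3712 = 2.69397
Bₛ = (B − 1)/(n − 1) = (2.69397 − 1)/(5 − 1) = 1.69397/4 = 0.42349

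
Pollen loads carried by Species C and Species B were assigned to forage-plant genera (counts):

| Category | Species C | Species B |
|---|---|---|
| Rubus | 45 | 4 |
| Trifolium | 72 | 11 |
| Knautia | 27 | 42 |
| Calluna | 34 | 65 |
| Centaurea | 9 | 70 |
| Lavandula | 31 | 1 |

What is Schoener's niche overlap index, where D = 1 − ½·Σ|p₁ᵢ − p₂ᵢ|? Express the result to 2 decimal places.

0.40

Proportions for Species C (n=218): 45/218=0.2064, 72/218=0.3303, 27/218=0.1239, 34/218=0.1560, 9/218=0.0413, 31/218=0.1422
Proportions for Species B (n=193): 4/193=0.0207, 11/193=0.0570, 42/193=0.2176, 65/193=0.3368, 70/193=0.3627, 1/193=0.0052
Σ|p₁ᵢ − p₂ᵢ| = 0.1857 + 0.2733 + 0.0937 + 0.1808 + 0.3214 + 0.1370 = 1.1919
D = 1 − ½ × 1.1919 = 1 − 0.59595 = 0.40405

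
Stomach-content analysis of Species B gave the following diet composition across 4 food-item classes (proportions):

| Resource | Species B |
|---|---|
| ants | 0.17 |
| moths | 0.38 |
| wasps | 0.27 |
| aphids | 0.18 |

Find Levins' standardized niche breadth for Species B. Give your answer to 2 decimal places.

0.86

Σpᵢ² = 0.17² + 0.38² + 0.27² + 0.18² = 0.0289 + 0.1444 + 0.0729 + 0.0324 = 0.2786
B = 1 / 0.2786 = 3.5894
Bₛ = (B − 1)/(n − 1) = (3.5894 − 1)/(4 − 1) = 2.5894/3 = 0.8631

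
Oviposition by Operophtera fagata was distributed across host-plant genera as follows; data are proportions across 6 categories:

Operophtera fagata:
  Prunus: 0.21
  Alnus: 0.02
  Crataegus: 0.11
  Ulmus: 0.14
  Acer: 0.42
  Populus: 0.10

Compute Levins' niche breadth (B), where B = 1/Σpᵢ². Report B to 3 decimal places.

Σpᵢ² = 0.21² + 0.02² + 0.11² + 0.14² + 0.42² + 0.10² = 0.0441 + 0.0004 + 0.0121 + 0.0196 + 0.1764 + 0.0100 = 0.2626
B = 1 / 0.2626 = 3.80807

3.808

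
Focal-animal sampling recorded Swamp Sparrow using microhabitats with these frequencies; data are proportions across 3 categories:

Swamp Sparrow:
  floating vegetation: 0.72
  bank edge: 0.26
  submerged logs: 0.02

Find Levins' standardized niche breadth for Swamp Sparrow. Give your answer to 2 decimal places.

0.35

Σpᵢ² = 0.72² + 0.26² + 0.02² = 0.5184 + 0.0676 + 0.0004 = 0.5864
B = 1 / 0.5864 = 1.7053
Bₛ = (B − 1)/(n − 1) = (1.7053 − 1)/(3 − 1) = 0.7053/2 = 0.3527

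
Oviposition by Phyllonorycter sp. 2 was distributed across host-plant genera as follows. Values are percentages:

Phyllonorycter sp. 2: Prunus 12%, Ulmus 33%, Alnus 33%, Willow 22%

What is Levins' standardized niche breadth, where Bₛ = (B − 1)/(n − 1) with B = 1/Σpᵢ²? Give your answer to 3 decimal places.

Convert percentages to proportions (divide by 100).
Σpᵢ² = 0.12² + 0.33² + 0.33² + 0.22² = 0.0144 + 0.1089 + 0.1089 + 0.0484 = 0.2806
B = 1 / 0.2806 = 3.56379
Bₛ = (B − 1)/(n − 1) = (3.56379 − 1)/(4 − 1) = 2.56379/3 = 0.85460

0.855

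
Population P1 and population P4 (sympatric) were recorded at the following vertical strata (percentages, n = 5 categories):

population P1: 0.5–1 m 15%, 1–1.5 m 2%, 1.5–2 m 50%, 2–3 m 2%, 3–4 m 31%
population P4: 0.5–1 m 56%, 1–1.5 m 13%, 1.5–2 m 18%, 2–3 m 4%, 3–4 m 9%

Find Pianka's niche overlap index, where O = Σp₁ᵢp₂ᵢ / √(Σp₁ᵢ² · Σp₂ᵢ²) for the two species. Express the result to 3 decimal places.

0.553

Convert percentages to proportions (divide by 100).
Σ p₁ᵢp₂ᵢ = 0.0840 + 0.0026 + 0.0900 + 0.0008 + 0.0279 = 0.2053
Σp_1ᵢ² = 0.15² + 0.02² + 0.50² + 0.02² + 0.31² = 0.0225 + 0.0004 + 0.2500 + 0.0004 + 0.0961 = 0.3694
Σp_2ᵢ² = 0.56² + 0.13² + 0.18² + 0.04² + 0.09² = 0.3136 + 0.0169 + 0.0324 + 0.0016 + 0.0081 = 0.3726
O = 0.2053 / √(0.3694 × 0.3726) = 0.2053 / 0.370997 = 0.55337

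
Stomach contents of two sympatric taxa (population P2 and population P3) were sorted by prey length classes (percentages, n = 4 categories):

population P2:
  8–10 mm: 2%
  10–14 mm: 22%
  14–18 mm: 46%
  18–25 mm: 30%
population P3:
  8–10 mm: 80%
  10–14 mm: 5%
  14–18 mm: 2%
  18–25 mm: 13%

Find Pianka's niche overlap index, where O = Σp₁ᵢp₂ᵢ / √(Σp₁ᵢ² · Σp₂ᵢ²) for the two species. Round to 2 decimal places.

0.16

Convert percentages to proportions (divide by 100).
Σ p₁ᵢp₂ᵢ = 0.0160 + 0.0110 + 0.0092 + 0.0390 = 0.0752
Σp_1ᵢ² = 0.02² + 0.22² + 0.46² + 0.30² = 0.0004 + 0.0484 + 0.2116 + 0.0900 = 0.3504
Σp_2ᵢ² = 0.80² + 0.05² + 0.02² + 0.13² = 0.6400 + 0.0025 + 0.0004 + 0.0169 = 0.6598
O = 0.0752 / √(0.3504 × 0.6598) = 0.0752 / 0.48083 = 0.1564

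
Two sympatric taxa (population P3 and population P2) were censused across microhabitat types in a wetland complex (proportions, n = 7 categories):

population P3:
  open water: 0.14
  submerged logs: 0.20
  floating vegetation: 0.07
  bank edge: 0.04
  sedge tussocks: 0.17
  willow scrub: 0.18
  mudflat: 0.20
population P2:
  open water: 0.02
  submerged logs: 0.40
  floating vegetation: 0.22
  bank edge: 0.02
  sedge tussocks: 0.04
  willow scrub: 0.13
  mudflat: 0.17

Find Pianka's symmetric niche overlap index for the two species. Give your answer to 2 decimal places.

Σ p₁ᵢp₂ᵢ = 0.0028 + 0.0800 + 0.0154 + 0.0008 + 0.0068 + 0.0234 + 0.0340 = 0.1632
Σp_1ᵢ² = 0.14² + 0.20² + 0.07² + 0.04² + 0.17² + 0.18² + 0.20² = 0.0196 + 0.0400 + 0.0049 + 0.0016 + 0.0289 + 0.0324 + 0.0400 = 0.1674
Σp_2ᵢ² = 0.02² + 0.40² + 0.22² + 0.02² + 0.04² + 0.13² + 0.17² = 0.0004 + 0.1600 + 0.0484 + 0.0004 + 0.0016 + 0.0169 + 0.0289 = 0.2566
O = 0.1632 / √(0.1674 × 0.2566) = 0.1632 / 0.20726 = 0.7874

0.79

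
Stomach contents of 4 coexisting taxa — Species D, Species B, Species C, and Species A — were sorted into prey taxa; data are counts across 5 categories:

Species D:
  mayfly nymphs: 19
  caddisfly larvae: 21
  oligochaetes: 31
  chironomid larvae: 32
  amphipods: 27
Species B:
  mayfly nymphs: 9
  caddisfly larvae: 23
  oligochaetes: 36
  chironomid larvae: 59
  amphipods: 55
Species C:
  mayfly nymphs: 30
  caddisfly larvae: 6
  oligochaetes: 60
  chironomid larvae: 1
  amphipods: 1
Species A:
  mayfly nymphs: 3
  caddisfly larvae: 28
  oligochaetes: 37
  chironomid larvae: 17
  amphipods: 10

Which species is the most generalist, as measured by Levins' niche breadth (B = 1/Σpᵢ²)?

Species D

Proportions for Species D (n=130): 19/130=0.1462, 21/130=0.1615, 31/130=0.2385, 32/130=0.2462, 27/130=0.2077
Proportions for Species B (n=182): 9/182=0.0495, 23/182=0.1264, 36/182=0.1978, 59/182=0.3242, 55/182=0.3022
Proportions for Species C (n=98): 30/98=0.3061, 6/98=0.0612, 60/98=0.6122, 1/98=0.0102, 1/98=0.0102
Proportions for Species A (n=95): 3/95=0.0316, 28/95=0.2947, 37/95=0.3895, 17/95=0.1789, 10/95=0.1053
Σp_Dᵢ² = 0.1462² + 0.1615² + 0.2385² + 0.2462² + 0.2077² = 0.021374 + 0.026082 + 0.056882 + 0.060614 + 0.043139 = 0.208091
B_D = 1 / 0.208091 = 4.8056
Σp_Bᵢ² = 0.0495² + 0.1264² + 0.1978² + 0.3242² + 0.3022² = 0.002450 + 0.015977 + 0.039125 + 0.105106 + 0.091325 = 0.253983
B_B = 1 / 0.253983 = 3.9373
Σp_Cᵢ² = 0.3061² + 0.0612² + 0.6122² + 0.0102² + 0.0102² = 0.093697 + 0.003745 + 0.374789 + 0.000104 + 0.000104 = 0.472439
B_C = 1 / 0.472439 = 2.1167
Σp_Aᵢ² = 0.0316² + 0.2947² + 0.3895² + 0.1789² + 0.1053² = 0.000999 + 0.086848 + 0.151710 + 0.032005 + 0.011088 = 0.282650
B_A = 1 / 0.282650 = 3.5379
Highest B → broadest niche (most generalist): Species D (B = 4.81).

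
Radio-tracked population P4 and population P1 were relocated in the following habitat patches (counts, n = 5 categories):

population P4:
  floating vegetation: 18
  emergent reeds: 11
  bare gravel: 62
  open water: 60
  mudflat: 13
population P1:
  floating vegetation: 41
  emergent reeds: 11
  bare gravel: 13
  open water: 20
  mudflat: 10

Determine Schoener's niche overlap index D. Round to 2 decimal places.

0.60

Proportions for population P4 (n=164): 18/164=0.1098, 11/164=0.0671, 62/164=0.3780, 60/164=0.3659, 13/164=0.0793
Proportions for population P1 (n=95): 41/95=0.4316, 11/95=0.1158, 13/95=0.1368, 20/95=0.2105, 10/95=0.1053
Σ|p₁ᵢ − p₂ᵢ| = 0.3218 + 0.0487 + 0.2412 + 0.1554 + 0.0260 = 0.7931
D = 1 − ½ × 0.7931 = 1 − 0.39655 = 0.60345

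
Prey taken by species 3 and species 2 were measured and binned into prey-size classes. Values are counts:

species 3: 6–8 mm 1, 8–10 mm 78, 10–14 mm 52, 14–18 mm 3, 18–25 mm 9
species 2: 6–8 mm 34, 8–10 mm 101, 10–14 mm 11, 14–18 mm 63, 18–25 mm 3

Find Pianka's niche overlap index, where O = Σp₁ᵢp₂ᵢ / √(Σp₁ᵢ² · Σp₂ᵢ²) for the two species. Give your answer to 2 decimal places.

Proportions for species 3 (n=143): 1/143=0.0070, 78/143=0.5455, 52/143=0.3636, 3/143=0.0210, 9/143=0.0629
Proportions for species 2 (n=212): 34/212=0.1604, 101/212=0.4764, 11/212=0.0519, 63/212=0.2972, 3/212=0.0142
Σ p₁ᵢp₂ᵢ = 0.001123 + 0.259876 + 0.018871 + 0.006241 + 0.000893 = 0.287004
Σp_1ᵢ² = 0.0070² + 0.5455² + 0.3636² + 0.0210² + 0.0629² = 0.000049 + 0.297570 + 0.132205 + 0.000441 + 0.003956 = 0.434221
Σp_2ᵢ² = 0.1604² + 0.4764² + 0.0519² + 0.2972² + 0.0142² = 0.025728 + 0.226957 + 0.002694 + 0.088328 + 0.000202 = 0.343909
O = 0.287004 / √(0.434221 × 0.343909) = 0.287004 / 0.3864356 = 0.7427

0.74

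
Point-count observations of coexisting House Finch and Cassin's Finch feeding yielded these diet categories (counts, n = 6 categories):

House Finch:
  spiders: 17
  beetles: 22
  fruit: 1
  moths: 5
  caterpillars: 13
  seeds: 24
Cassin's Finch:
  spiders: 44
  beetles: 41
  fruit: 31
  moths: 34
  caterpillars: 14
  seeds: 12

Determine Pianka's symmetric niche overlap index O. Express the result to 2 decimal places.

Proportions for House Finch (n=82): 17/82=0.2073, 22/82=0.2683, 1/82=0.0122, 5/82=0.0610, 13/82=0.1585, 24/82=0.2927
Proportions for Cassin's Finch (n=176): 44/176=0.2500, 41/176=0.2330, 31/176=0.1761, 34/176=0.1932, 14/176=0.0795, 12/176=0.0682
Σ p₁ᵢp₂ᵢ = 0.051825 + 0.062514 + 0.002148 + 0.011785 + 0.012601 + 0.019962 = 0.160835
Σp_1ᵢ² = 0.2073² + 0.2683² + 0.0122² + 0.0610² + 0.1585² + 0.2927² = 0.042973 + 0.071985 + 0.000149 + 0.003721 + 0.025122 + 0.085673 = 0.229623
Σp_2ᵢ² = 0.2500² + 0.2330² + 0.1761² + 0.1932² + 0.0795² + 0.0682² = 0.062500 + 0.054289 + 0.031011 + 0.037326 + 0.006320 + 0.004651 = 0.196097
O = 0.160835 / √(0.229623 × 0.196097) = 0.160835 / 0.2121989 = 0.7579

0.76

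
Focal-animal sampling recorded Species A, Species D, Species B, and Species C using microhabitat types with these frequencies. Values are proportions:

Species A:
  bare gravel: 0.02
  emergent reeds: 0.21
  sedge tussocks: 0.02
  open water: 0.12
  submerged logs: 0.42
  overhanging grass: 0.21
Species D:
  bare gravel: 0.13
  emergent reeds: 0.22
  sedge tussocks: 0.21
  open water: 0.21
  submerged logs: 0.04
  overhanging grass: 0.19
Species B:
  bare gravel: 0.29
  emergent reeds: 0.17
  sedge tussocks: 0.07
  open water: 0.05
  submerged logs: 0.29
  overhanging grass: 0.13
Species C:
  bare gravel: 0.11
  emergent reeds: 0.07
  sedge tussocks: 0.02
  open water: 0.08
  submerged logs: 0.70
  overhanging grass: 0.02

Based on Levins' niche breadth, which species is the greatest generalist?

Species D

Σp_Aᵢ² = 0.02² + 0.21² + 0.02² + 0.12² + 0.42² + 0.21² = 0.0004 + 0.0441 + 0.0004 + 0.0144 + 0.1764 + 0.0441 = 0.2798
B_A = 1 / 0.2798 = 3.5740
Σp_Dᵢ² = 0.13² + 0.22² + 0.21² + 0.21² + 0.04² + 0.19² = 0.0169 + 0.0484 + 0.0441 + 0.0441 + 0.0016 + 0.0361 = 0.1912
B_D = 1 / 0.1912 = 5.2301
Σp_Bᵢ² = 0.29² + 0.17² + 0.07² + 0.05² + 0.29² + 0.13² = 0.0841 + 0.0289 + 0.0049 + 0.0025 + 0.0841 + 0.0169 = 0.2214
B_B = 1 / 0.2214 = 4.5167
Σp_Cᵢ² = 0.11² + 0.07² + 0.02² + 0.08² + 0.70² + 0.02² = 0.0121 + 0.0049 + 0.0004 + 0.0064 + 0.4900 + 0.0004 = 0.5142
B_C = 1 / 0.5142 = 1.9448
Highest B → broadest niche (most generalist): Species D (B = 5.23).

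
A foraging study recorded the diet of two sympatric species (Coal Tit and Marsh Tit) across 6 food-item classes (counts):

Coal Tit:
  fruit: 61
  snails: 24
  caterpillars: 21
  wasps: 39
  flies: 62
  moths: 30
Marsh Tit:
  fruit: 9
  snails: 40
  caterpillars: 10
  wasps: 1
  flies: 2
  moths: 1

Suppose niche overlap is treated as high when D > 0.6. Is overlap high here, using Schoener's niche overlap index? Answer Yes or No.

No

Proportions for Coal Tit (n=237): 61/237=0.2574, 24/237=0.1013, 21/237=0.0886, 39/237=0.1646, 62/237=0.2616, 30/237=0.1266
Proportions for Marsh Tit (n=63): 9/63=0.1429, 40/63=0.6349, 10/63=0.1587, 1/63=0.0159, 2/63=0.0317, 1/63=0.0159
Σ|p₁ᵢ − p₂ᵢ| = 0.1145 + 0.5336 + 0.0701 + 0.1487 + 0.2299 + 0.1107 = 1.2075
D = 1 − ½ × 1.2075 = 1 − 0.60375 = 0.39625
D = 0.39625 < 0.6 → No.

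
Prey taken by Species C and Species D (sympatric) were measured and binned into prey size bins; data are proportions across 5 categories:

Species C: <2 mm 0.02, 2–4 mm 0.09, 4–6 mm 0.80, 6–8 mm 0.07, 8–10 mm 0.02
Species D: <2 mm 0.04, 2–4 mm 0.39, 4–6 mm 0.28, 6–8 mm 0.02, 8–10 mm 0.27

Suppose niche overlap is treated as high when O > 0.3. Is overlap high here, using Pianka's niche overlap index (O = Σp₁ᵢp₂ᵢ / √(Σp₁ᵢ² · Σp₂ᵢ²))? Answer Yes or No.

Σ p₁ᵢp₂ᵢ = 0.0008 + 0.0351 + 0.2240 + 0.0014 + 0.0054 = 0.2667
Σp_1ᵢ² = 0.02² + 0.09² + 0.80² + 0.07² + 0.02² = 0.0004 + 0.0081 + 0.6400 + 0.0049 + 0.0004 = 0.6538
Σp_2ᵢ² = 0.04² + 0.39² + 0.28² + 0.02² + 0.27² = 0.0016 + 0.1521 + 0.0784 + 0.0004 + 0.0729 = 0.3054
O = 0.2667 / √(0.6538 × 0.3054) = 0.2667 / 0.44685 = 0.5968
O = 0.5968 > 0.3 → Yes.

Yes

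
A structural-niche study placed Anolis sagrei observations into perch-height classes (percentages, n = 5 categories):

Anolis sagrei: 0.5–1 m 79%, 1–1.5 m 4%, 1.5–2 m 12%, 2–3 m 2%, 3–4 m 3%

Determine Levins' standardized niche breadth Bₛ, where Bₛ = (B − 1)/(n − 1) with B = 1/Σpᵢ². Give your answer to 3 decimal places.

0.140

Convert percentages to proportions (divide by 100).
Σpᵢ² = 0.79² + 0.04² + 0.12² + 0.02² + 0.03² = 0.6241 + 0.0016 + 0.0144 + 0.0004 + 0.0009 = 0.6414
B = 1 / 0.6414 = 1.55909
Bₛ = (B − 1)/(n − 1) = (1.55909 − 1)/(5 − 1) = 0.55909/4 = 0.13977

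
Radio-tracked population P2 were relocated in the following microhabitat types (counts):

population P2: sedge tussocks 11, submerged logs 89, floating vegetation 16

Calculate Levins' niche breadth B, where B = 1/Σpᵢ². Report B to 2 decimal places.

Proportions for population P2 (n=116): 11/116=0.0948, 89/116=0.7672, 16/116=0.1379
Σpᵢ² = 0.0948² + 0.7672² + 0.1379² = 0.008987 + 0.588596 + 0.019016 = 0.616599
B = 1 / 0.616599 = 1.6218

1.62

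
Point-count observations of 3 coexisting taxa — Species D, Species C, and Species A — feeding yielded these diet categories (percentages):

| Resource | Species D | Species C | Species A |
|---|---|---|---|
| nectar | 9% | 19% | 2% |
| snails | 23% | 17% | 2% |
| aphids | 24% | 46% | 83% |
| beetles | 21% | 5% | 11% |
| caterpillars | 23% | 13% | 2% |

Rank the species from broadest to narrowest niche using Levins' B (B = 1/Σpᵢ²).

Species D > Species C > Species A

Convert percentages to proportions (divide by 100).
Σp_Dᵢ² = 0.09² + 0.23² + 0.24² + 0.21² + 0.23² = 0.0081 + 0.0529 + 0.0576 + 0.0441 + 0.0529 = 0.2156
B_D = 1 / 0.2156 = 4.6382
Σp_Cᵢ² = 0.19² + 0.17² + 0.46² + 0.05² + 0.13² = 0.0361 + 0.0289 + 0.2116 + 0.0025 + 0.0169 = 0.2960
B_C = 1 / 0.2960 = 3.3784
Σp_Aᵢ² = 0.02² + 0.02² + 0.83² + 0.11² + 0.02² = 0.0004 + 0.0004 + 0.6889 + 0.0121 + 0.0004 = 0.7022
B_A = 1 / 0.7022 = 1.4241
Ranking by B (broadest → narrowest): Species D (4.64) > Species C (3.38) > Species A (1.42)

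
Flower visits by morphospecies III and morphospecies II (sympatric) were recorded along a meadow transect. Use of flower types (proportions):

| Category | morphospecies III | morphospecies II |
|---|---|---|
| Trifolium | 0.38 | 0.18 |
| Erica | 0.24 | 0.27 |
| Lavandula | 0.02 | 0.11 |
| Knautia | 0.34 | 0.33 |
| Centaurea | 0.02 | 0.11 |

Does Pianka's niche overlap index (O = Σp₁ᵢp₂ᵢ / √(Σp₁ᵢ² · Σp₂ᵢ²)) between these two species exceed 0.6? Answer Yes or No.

Yes

Σ p₁ᵢp₂ᵢ = 0.0684 + 0.0648 + 0.0022 + 0.1122 + 0.0022 = 0.2498
Σp_1ᵢ² = 0.38² + 0.24² + 0.02² + 0.34² + 0.02² = 0.1444 + 0.0576 + 0.0004 + 0.1156 + 0.0004 = 0.3184
Σp_2ᵢ² = 0.18² + 0.27² + 0.11² + 0.33² + 0.11² = 0.0324 + 0.0729 + 0.0121 + 0.1089 + 0.0121 = 0.2384
O = 0.2498 / √(0.3184 × 0.2384) = 0.2498 / 0.27551 = 0.9067
O = 0.9067 > 0.6 → Yes.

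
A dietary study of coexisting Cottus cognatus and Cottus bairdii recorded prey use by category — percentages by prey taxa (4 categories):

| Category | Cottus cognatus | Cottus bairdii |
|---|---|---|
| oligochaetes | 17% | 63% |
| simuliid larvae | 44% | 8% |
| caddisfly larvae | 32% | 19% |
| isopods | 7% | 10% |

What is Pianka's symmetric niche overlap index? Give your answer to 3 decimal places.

Convert percentages to proportions (divide by 100).
Σ p₁ᵢp₂ᵢ = 0.1071 + 0.0352 + 0.0608 + 0.0070 = 0.2101
Σp_1ᵢ² = 0.17² + 0.44² + 0.32² + 0.07² = 0.0289 + 0.1936 + 0.1024 + 0.0049 = 0.3298
Σp_2ᵢ² = 0.63² + 0.08² + 0.19² + 0.10² = 0.3969 + 0.0064 + 0.0361 + 0.0100 = 0.4494
O = 0.2101 / √(0.3298 × 0.4494) = 0.2101 / 0.384983 = 0.54574

0.546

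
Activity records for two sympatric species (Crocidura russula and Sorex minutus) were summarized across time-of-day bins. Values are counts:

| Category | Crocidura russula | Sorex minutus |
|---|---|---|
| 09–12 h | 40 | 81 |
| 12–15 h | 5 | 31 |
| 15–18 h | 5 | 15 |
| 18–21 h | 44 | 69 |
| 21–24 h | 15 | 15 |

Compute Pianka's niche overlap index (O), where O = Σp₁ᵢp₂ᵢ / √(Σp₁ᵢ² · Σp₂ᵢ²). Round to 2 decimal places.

0.97

Proportions for Crocidura russula (n=109): 40/109=0.3670, 5/109=0.0459, 5/109=0.0459, 44/109=0.4037, 15/109=0.1376
Proportions for Sorex minutus (n=211): 81/211=0.3839, 31/211=0.1469, 15/211=0.0711, 69/211=0.3270, 15/211=0.0711
Σ p₁ᵢp₂ᵢ = 0.140891 + 0.006743 + 0.003263 + 0.132010 + 0.009783 = 0.292690
Σp_1ᵢ² = 0.3670² + 0.0459² + 0.0459² + 0.4037² + 0.1376² = 0.134689 + 0.002107 + 0.002107 + 0.162974 + 0.018934 = 0.320811
Σp_2ᵢ² = 0.3839² + 0.1469² + 0.0711² + 0.3270² + 0.0711² = 0.147379 + 0.021580 + 0.005055 + 0.106929 + 0.005055 = 0.285998
O = 0.292690 / √(0.320811 × 0.285998) = 0.292690 / 0.3029048 = 0.9663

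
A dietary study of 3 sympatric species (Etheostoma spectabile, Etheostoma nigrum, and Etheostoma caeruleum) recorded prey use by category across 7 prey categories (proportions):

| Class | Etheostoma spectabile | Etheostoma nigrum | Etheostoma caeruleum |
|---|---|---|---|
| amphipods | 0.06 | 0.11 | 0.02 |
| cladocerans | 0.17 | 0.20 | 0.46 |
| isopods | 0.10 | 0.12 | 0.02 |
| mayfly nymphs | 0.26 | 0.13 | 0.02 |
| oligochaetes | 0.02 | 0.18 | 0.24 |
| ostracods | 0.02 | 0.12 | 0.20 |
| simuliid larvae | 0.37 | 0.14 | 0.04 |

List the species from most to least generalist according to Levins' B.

Etheostoma nigrum > Etheostoma spectabile > Etheostoma caeruleum

Σp_specᵢ² = 0.06² + 0.17² + 0.10² + 0.26² + 0.02² + 0.02² + 0.37² = 0.0036 + 0.0289 + 0.0100 + 0.0676 + 0.0004 + 0.0004 + 0.1369 = 0.2478
B_spec = 1 / 0.2478 = 4.0355
Σp_nigrᵢ² = 0.11² + 0.20² + 0.12² + 0.13² + 0.18² + 0.12² + 0.14² = 0.0121 + 0.0400 + 0.0144 + 0.0169 + 0.0324 + 0.0144 + 0.0196 = 0.1498
B_nigr = 1 / 0.1498 = 6.6756
Σp_caerᵢ² = 0.02² + 0.46² + 0.02² + 0.02² + 0.24² + 0.20² + 0.04² = 0.0004 + 0.2116 + 0.0004 + 0.0004 + 0.0576 + 0.0400 + 0.0016 = 0.3120
B_caer = 1 / 0.3120 = 3.2051
Ranking by B (broadest → narrowest): Etheostoma nigrum (6.68) > Etheostoma spectabile (4.04) > Etheostoma caeruleum (3.21)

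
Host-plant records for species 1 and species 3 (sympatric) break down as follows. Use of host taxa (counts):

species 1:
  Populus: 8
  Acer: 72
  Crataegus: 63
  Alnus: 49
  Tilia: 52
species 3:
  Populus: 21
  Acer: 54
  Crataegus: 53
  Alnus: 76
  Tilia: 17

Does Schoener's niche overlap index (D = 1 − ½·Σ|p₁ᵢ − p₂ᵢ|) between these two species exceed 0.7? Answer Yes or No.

Yes

Proportions for species 1 (n=244): 8/244=0.0328, 72/244=0.2951, 63/244=0.2582, 49/244=0.2008, 52/244=0.2131
Proportions for species 3 (n=221): 21/221=0.0950, 54/221=0.2443, 53/221=0.2398, 76/221=0.3439, 17/221=0.0769
Σ|p₁ᵢ − p₂ᵢ| = 0.0622 + 0.0508 + 0.0184 + 0.1431 + 0.1362 = 0.4107
D = 1 − ½ × 0.4107 = 1 − 0.20535 = 0.79465
D = 0.79465 > 0.7 → Yes.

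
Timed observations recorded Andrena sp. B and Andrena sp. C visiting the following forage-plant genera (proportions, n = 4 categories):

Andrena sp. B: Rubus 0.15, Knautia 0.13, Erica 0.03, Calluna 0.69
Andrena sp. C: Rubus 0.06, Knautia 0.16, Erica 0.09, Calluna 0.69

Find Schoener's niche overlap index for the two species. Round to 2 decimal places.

Σ|p₁ᵢ − p₂ᵢ| = 0.09 + 0.03 + 0.06 + 0.00 = 0.18
D = 1 − ½ × 0.18 = 1 − 0.090 = 0.9100

0.91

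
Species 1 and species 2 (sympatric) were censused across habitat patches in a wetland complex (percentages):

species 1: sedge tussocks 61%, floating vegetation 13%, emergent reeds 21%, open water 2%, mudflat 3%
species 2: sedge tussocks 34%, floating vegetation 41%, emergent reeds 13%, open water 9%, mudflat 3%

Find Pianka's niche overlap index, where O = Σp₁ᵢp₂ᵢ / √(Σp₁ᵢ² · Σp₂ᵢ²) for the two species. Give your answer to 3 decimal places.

Convert percentages to proportions (divide by 100).
Σ p₁ᵢp₂ᵢ = 0.2074 + 0.0533 + 0.0273 + 0.0018 + 0.0009 = 0.2907
Σp_1ᵢ² = 0.61² + 0.13² + 0.21² + 0.02² + 0.03² = 0.3721 + 0.0169 + 0.0441 + 0.0004 + 0.0009 = 0.4344
Σp_2ᵢ² = 0.34² + 0.41² + 0.13² + 0.09² + 0.03² = 0.1156 + 0.1681 + 0.0169 + 0.0081 + 0.0009 = 0.3096
O = 0.2907 / √(0.4344 × 0.3096) = 0.2907 / 0.366729 = 0.79268

0.793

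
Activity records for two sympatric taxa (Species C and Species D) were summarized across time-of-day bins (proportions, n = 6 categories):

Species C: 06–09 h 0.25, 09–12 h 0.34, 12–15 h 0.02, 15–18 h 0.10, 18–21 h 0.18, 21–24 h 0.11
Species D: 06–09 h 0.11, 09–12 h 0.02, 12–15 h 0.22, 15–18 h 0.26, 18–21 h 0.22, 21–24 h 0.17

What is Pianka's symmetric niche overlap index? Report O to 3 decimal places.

Σ p₁ᵢp₂ᵢ = 0.0275 + 0.0068 + 0.0044 + 0.0260 + 0.0396 + 0.0187 = 0.1230
Σp_1ᵢ² = 0.25² + 0.34² + 0.02² + 0.10² + 0.18² + 0.11² = 0.0625 + 0.1156 + 0.0004 + 0.0100 + 0.0324 + 0.0121 = 0.2330
Σp_2ᵢ² = 0.11² + 0.02² + 0.22² + 0.26² + 0.22² + 0.17² = 0.0121 + 0.0004 + 0.0484 + 0.0676 + 0.0484 + 0.0289 = 0.2058
O = 0.1230 / √(0.2330 × 0.2058) = 0.1230 / 0.218978 = 0.56170

0.562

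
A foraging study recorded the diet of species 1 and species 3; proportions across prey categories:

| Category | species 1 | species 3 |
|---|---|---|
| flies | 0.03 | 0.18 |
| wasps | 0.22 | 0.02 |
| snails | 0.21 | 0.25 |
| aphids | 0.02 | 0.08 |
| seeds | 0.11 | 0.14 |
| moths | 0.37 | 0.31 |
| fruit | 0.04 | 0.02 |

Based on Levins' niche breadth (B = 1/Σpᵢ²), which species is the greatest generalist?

Σp_1ᵢ² = 0.03² + 0.22² + 0.21² + 0.02² + 0.11² + 0.37² + 0.04² = 0.0009 + 0.0484 + 0.0441 + 0.0004 + 0.0121 + 0.1369 + 0.0016 = 0.2444
B_1 = 1 / 0.2444 = 4.0917
Σp_3ᵢ² = 0.18² + 0.02² + 0.25² + 0.08² + 0.14² + 0.31² + 0.02² = 0.0324 + 0.0004 + 0.0625 + 0.0064 + 0.0196 + 0.0961 + 0.0004 = 0.2178
B_3 = 1 / 0.2178 = 4.5914
Highest B → broadest niche (most generalist): species 3 (B = 4.59).

species 3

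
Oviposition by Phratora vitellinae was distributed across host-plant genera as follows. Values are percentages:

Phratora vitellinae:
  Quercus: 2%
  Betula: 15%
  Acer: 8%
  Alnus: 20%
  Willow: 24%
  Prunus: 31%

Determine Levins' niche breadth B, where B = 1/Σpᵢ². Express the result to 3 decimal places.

4.484

Convert percentages to proportions (divide by 100).
Σpᵢ² = 0.02² + 0.15² + 0.08² + 0.20² + 0.24² + 0.31² = 0.0004 + 0.0225 + 0.0064 + 0.0400 + 0.0576 + 0.0961 = 0.2230
B = 1 / 0.2230 = 4.48430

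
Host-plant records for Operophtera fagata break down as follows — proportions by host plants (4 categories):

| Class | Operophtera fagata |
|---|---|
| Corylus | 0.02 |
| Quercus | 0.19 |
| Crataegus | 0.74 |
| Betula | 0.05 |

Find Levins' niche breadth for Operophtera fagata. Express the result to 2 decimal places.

Σpᵢ² = 0.02² + 0.19² + 0.74² + 0.05² = 0.0004 + 0.0361 + 0.5476 + 0.0025 = 0.5866
B = 1 / 0.5866 = 1.7047

1.70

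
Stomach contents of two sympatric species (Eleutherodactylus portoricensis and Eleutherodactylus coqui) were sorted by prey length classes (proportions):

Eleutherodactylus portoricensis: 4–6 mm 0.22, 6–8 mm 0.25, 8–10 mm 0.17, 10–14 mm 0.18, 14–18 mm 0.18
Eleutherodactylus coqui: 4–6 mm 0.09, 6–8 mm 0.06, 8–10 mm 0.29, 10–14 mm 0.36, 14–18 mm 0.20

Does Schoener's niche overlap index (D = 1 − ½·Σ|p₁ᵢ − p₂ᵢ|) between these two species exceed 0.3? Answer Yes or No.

Σ|p₁ᵢ − p₂ᵢ| = 0.13 + 0.19 + 0.12 + 0.18 + 0.02 = 0.64
D = 1 − ½ × 0.64 = 1 − 0.320 = 0.6800
D = 0.6800 > 0.3 → Yes.

Yes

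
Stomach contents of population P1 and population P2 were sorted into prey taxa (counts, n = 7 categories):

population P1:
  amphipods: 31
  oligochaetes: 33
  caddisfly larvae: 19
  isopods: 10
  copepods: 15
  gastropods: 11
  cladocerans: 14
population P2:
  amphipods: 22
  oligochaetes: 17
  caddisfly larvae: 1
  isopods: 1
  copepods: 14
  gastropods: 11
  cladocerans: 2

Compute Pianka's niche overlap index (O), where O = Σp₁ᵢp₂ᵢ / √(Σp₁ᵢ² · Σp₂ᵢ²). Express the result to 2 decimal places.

Proportions for population P1 (n=133): 31/133=0.2331, 33/133=0.2481, 19/133=0.1429, 10/133=0.0752, 15/133=0.1128, 11/133=0.0827, 14/133=0.1053
Proportions for population P2 (n=68): 22/68=0.3235, 17/68=0.2500, 1/68=0.0147, 1/68=0.0147, 14/68=0.2059, 11/68=0.1618, 2/68=0.0294
Σ p₁ᵢp₂ᵢ = 0.075408 + 0.062025 + 0.002101 + 0.001105 + 0.023226 + 0.013381 + 0.003096 = 0.180342
Σp_1ᵢ² = 0.2331² + 0.2481² + 0.1429² + 0.0752² + 0.1128² + 0.0827² + 0.1053² = 0.054336 + 0.061554 + 0.020420 + 0.005655 + 0.012724 + 0.006839 + 0.011088 = 0.172616
Σp_2ᵢ² = 0.3235² + 0.2500² + 0.0147² + 0.0147² + 0.2059² + 0.1618² + 0.0294² = 0.104652 + 0.062500 + 0.000216 + 0.000216 + 0.042395 + 0.026179 + 0.000864 = 0.237022
O = 0.180342 / √(0.172616 × 0.237022) = 0.180342 / 0.2022716 = 0.8916

0.89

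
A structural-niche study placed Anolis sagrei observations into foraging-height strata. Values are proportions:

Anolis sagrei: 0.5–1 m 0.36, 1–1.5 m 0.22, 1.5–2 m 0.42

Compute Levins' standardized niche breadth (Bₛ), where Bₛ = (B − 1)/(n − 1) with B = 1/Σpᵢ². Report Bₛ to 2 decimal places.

0.91

Σpᵢ² = 0.36² + 0.22² + 0.42² = 0.1296 + 0.0484 + 0.1764 = 0.3544
B = 1 / 0.3544 = 2.8217
Bₛ = (B − 1)/(n − 1) = (2.8217 − 1)/(3 − 1) = 1.8217/2 = 0.9109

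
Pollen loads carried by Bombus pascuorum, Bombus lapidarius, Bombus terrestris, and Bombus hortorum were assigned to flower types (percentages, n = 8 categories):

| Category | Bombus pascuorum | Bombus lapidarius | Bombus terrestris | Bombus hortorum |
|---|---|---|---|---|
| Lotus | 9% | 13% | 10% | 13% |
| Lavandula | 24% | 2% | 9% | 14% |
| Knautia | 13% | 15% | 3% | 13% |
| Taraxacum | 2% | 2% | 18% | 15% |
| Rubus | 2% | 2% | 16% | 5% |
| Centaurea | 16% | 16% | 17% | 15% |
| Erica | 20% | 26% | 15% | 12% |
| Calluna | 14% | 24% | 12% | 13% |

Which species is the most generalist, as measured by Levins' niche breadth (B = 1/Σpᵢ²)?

Bombus hortorum

Convert percentages to proportions (divide by 100).
Σp_pascᵢ² = 0.09² + 0.24² + 0.13² + 0.02² + 0.02² + 0.16² + 0.20² + 0.14² = 0.0081 + 0.0576 + 0.0169 + 0.0004 + 0.0004 + 0.0256 + 0.0400 + 0.0196 = 0.1686
B_pasc = 1 / 0.1686 = 5.9312
Σp_lapiᵢ² = 0.13² + 0.02² + 0.15² + 0.02² + 0.02² + 0.16² + 0.26² + 0.24² = 0.0169 + 0.0004 + 0.0225 + 0.0004 + 0.0004 + 0.0256 + 0.0676 + 0.0576 = 0.1914
B_lapi = 1 / 0.1914 = 5.2247
Σp_terrᵢ² = 0.10² + 0.09² + 0.03² + 0.18² + 0.16² + 0.17² + 0.15² + 0.12² = 0.0100 + 0.0081 + 0.0009 + 0.0324 + 0.0256 + 0.0289 + 0.0225 + 0.0144 = 0.1428
B_terr = 1 / 0.1428 = 7.0028
Σp_hortᵢ² = 0.13² + 0.14² + 0.13² + 0.15² + 0.05² + 0.15² + 0.12² + 0.13² = 0.0169 + 0.0196 + 0.0169 + 0.0225 + 0.0025 + 0.0225 + 0.0144 + 0.0169 = 0.1322
B_hort = 1 / 0.1322 = 7.5643
Highest B → broadest niche (most generalist): Bombus hortorum (B = 7.56).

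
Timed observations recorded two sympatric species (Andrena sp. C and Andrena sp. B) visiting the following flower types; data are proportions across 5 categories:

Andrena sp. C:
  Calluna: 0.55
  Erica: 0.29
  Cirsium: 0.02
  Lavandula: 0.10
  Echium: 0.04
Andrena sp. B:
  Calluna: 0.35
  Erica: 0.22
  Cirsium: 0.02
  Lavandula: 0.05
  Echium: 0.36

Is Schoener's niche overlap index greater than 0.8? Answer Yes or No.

Σ|p₁ᵢ − p₂ᵢ| = 0.20 + 0.07 + 0.00 + 0.05 + 0.32 = 0.64
D = 1 − ½ × 0.64 = 1 − 0.320 = 0.6800
D = 0.6800 < 0.8 → No.

No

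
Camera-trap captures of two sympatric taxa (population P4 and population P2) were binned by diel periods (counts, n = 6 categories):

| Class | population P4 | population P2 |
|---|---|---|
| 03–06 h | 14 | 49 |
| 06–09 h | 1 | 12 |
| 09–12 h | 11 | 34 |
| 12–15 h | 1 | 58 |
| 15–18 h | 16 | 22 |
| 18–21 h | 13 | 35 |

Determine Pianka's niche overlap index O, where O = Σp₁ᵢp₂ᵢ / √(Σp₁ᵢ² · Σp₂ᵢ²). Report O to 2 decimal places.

0.76

Proportions for population P4 (n=56): 14/56=0.2500, 1/56=0.0179, 11/56=0.1964, 1/56=0.0179, 16/56=0.2857, 13/56=0.2321
Proportions for population P2 (n=210): 49/210=0.2333, 12/210=0.0571, 34/210=0.1619, 58/210=0.2762, 22/210=0.1048, 35/210=0.1667
Σ p₁ᵢp₂ᵢ = 0.058325 + 0.001022 + 0.031797 + 0.004944 + 0.029941 + 0.038691 = 0.164720
Σp_1ᵢ² = 0.2500² + 0.0179² + 0.1964² + 0.0179² + 0.2857² + 0.2321² = 0.062500 + 0.000320 + 0.038573 + 0.000320 + 0.081624 + 0.053870 = 0.237207
Σp_2ᵢ² = 0.2333² + 0.0571² + 0.1619² + 0.2762² + 0.1048² + 0.1667² = 0.054429 + 0.003260 + 0.026212 + 0.076286 + 0.010983 + 0.027789 = 0.198959
O = 0.164720 / √(0.237207 × 0.198959) = 0.164720 / 0.2172429 = 0.7582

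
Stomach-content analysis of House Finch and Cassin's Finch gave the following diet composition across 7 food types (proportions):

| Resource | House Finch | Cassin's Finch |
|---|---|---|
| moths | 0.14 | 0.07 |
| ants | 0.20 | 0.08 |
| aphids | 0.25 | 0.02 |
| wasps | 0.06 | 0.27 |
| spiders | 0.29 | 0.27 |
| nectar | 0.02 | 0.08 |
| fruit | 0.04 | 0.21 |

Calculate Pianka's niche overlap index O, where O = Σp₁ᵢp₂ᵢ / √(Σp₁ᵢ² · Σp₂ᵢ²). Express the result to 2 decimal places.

0.64

Σ p₁ᵢp₂ᵢ = 0.0098 + 0.0160 + 0.0050 + 0.0162 + 0.0783 + 0.0016 + 0.0084 = 0.1353
Σp_1ᵢ² = 0.14² + 0.20² + 0.25² + 0.06² + 0.29² + 0.02² + 0.04² = 0.0196 + 0.0400 + 0.0625 + 0.0036 + 0.0841 + 0.0004 + 0.0016 = 0.2118
Σp_2ᵢ² = 0.07² + 0.08² + 0.02² + 0.27² + 0.27² + 0.08² + 0.21² = 0.0049 + 0.0064 + 0.0004 + 0.0729 + 0.0729 + 0.0064 + 0.0441 = 0.2080
O = 0.1353 / √(0.2118 × 0.2080) = 0.1353 / 0.20989 = 0.6446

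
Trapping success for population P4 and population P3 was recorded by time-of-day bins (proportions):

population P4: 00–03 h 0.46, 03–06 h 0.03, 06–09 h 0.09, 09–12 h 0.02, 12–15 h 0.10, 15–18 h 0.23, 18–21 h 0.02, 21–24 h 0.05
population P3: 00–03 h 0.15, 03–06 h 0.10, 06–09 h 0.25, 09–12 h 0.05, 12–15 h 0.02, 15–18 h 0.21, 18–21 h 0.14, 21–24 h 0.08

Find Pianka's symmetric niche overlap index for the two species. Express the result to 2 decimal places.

Σ p₁ᵢp₂ᵢ = 0.0690 + 0.0030 + 0.0225 + 0.0010 + 0.0020 + 0.0483 + 0.0028 + 0.0040 = 0.1526
Σp_1ᵢ² = 0.46² + 0.03² + 0.09² + 0.02² + 0.10² + 0.23² + 0.02² + 0.05² = 0.2116 + 0.0009 + 0.0081 + 0.0004 + 0.0100 + 0.0529 + 0.0004 + 0.0025 = 0.2868
Σp_2ᵢ² = 0.15² + 0.10² + 0.25² + 0.05² + 0.02² + 0.21² + 0.14² + 0.08² = 0.0225 + 0.0100 + 0.0625 + 0.0025 + 0.0004 + 0.0441 + 0.0196 + 0.0064 = 0.1680
O = 0.1526 / √(0.2868 × 0.1680) = 0.1526 / 0.21950 = 0.6952

0.70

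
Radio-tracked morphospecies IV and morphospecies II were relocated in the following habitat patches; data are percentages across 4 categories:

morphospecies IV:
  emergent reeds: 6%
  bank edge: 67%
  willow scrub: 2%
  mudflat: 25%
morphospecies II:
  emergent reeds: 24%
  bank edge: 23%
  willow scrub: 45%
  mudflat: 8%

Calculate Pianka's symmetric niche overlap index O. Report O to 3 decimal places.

0.487

Convert percentages to proportions (divide by 100).
Σ p₁ᵢp₂ᵢ = 0.0144 + 0.1541 + 0.0090 + 0.0200 = 0.1975
Σp_1ᵢ² = 0.06² + 0.67² + 0.02² + 0.25² = 0.0036 + 0.4489 + 0.0004 + 0.0625 = 0.5154
Σp_2ᵢ² = 0.24² + 0.23² + 0.45² + 0.08² = 0.0576 + 0.0529 + 0.2025 + 0.0064 = 0.3194
O = 0.1975 / √(0.5154 × 0.3194) = 0.1975 / 0.405732 = 0.48677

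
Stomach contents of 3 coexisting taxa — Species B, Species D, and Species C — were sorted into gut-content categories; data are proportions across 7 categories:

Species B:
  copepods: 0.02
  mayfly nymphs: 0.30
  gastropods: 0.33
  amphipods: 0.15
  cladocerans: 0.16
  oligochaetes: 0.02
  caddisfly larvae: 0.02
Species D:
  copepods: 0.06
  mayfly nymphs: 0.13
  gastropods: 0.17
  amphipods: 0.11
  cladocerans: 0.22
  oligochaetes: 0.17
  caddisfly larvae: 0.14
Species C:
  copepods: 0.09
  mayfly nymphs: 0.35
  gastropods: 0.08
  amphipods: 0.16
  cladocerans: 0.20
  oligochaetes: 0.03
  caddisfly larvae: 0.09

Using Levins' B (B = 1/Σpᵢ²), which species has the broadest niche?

Σp_Bᵢ² = 0.02² + 0.30² + 0.33² + 0.15² + 0.16² + 0.02² + 0.02² = 0.0004 + 0.0900 + 0.1089 + 0.0225 + 0.0256 + 0.0004 + 0.0004 = 0.2482
B_B = 1 / 0.2482 = 4.0290
Σp_Dᵢ² = 0.06² + 0.13² + 0.17² + 0.11² + 0.22² + 0.17² + 0.14² = 0.0036 + 0.0169 + 0.0289 + 0.0121 + 0.0484 + 0.0289 + 0.0196 = 0.1584
B_D = 1 / 0.1584 = 6.3131
Σp_Cᵢ² = 0.09² + 0.35² + 0.08² + 0.16² + 0.20² + 0.03² + 0.09² = 0.0081 + 0.1225 + 0.0064 + 0.0256 + 0.0400 + 0.0009 + 0.0081 = 0.2116
B_C = 1 / 0.2116 = 4.7259
Highest B → broadest niche (most generalist): Species D (B = 6.31).

Species D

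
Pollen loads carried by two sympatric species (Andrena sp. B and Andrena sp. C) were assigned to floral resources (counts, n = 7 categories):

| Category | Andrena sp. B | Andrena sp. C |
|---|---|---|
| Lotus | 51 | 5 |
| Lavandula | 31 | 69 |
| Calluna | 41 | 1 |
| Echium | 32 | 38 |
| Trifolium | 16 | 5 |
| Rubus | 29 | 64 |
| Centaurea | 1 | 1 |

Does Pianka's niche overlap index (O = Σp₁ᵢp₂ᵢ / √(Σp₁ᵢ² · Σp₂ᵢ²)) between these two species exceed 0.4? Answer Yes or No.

Yes

Proportions for Andrena sp. B (n=201): 51/201=0.2537, 31/201=0.1542, 41/201=0.2040, 32/201=0.1592, 16/201=0.0796, 29/201=0.1443, 1/201=0.0050
Proportions for Andrena sp. C (n=183): 5/183=0.0273, 69/183=0.3770, 1/183=0.0055, 38/183=0.2077, 5/183=0.0273, 64/183=0.3497, 1/183=0.0055
Σ p₁ᵢp₂ᵢ = 0.006926 + 0.058133 + 0.001122 + 0.033066 + 0.002173 + 0.050462 + 0.000028 = 0.151910
Σp_1ᵢ² = 0.2537² + 0.1542² + 0.2040² + 0.1592² + 0.0796² + 0.1443² + 0.0050² = 0.064364 + 0.023778 + 0.041616 + 0.025345 + 0.006336 + 0.020822 + 0.000025 = 0.182286
Σp_2ᵢ² = 0.0273² + 0.3770² + 0.0055² + 0.2077² + 0.0273² + 0.3497² + 0.0055² = 0.000745 + 0.142129 + 0.000030 + 0.043139 + 0.000745 + 0.122290 + 0.000030 = 0.309108
O = 0.151910 / √(0.182286 × 0.309108) = 0.151910 / 0.2373733 = 0.6400
O = 0.6400 > 0.4 → Yes.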